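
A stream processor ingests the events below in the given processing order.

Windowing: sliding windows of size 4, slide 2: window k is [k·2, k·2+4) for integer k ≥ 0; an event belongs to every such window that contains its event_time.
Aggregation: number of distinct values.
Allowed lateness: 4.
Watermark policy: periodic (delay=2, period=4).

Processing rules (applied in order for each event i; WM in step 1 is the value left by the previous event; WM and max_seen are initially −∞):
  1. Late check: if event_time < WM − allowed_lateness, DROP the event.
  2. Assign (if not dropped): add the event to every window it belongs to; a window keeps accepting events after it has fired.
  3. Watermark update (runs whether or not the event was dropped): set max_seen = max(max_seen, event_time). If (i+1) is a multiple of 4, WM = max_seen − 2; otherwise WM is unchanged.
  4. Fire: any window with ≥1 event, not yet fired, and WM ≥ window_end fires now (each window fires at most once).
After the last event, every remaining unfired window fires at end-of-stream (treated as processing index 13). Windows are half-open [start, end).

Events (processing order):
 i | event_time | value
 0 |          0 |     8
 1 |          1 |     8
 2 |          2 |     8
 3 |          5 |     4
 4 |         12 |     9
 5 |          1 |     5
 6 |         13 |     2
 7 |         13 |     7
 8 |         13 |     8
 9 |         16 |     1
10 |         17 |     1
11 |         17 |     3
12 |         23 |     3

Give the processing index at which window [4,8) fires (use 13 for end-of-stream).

7

i=0 t=0 v=8: → [0,4); WM=−∞
i=1 t=1 v=8: → [0,4); WM=−∞
i=2 t=2 v=8: → [2,6),[0,4); WM=−∞
i=3 t=5 v=4: → [4,8),[2,6); WM=3
i=4 t=12 v=9: → [12,16),[10,14); WM=3
i=5 t=1 v=5: → [0,4); WM=3
i=6 t=13 v=2: → [12,16),[10,14); WM=3
i=7 t=13 v=7: → [12,16),[10,14); WM=11; [0,4) fires=2 [2,6) fires=2 [4,8) fires=1
i=8 t=13 v=8: → [12,16),[10,14); WM=11
i=9 t=16 v=1: → [16,20),[14,18); WM=11
i=10 t=17 v=1: → [16,20),[14,18); WM=11
i=11 t=17 v=3: → [16,20),[14,18); WM=15; [10,14) fires=4
i=12 t=23 v=3: → [22,26),[20,24); WM=15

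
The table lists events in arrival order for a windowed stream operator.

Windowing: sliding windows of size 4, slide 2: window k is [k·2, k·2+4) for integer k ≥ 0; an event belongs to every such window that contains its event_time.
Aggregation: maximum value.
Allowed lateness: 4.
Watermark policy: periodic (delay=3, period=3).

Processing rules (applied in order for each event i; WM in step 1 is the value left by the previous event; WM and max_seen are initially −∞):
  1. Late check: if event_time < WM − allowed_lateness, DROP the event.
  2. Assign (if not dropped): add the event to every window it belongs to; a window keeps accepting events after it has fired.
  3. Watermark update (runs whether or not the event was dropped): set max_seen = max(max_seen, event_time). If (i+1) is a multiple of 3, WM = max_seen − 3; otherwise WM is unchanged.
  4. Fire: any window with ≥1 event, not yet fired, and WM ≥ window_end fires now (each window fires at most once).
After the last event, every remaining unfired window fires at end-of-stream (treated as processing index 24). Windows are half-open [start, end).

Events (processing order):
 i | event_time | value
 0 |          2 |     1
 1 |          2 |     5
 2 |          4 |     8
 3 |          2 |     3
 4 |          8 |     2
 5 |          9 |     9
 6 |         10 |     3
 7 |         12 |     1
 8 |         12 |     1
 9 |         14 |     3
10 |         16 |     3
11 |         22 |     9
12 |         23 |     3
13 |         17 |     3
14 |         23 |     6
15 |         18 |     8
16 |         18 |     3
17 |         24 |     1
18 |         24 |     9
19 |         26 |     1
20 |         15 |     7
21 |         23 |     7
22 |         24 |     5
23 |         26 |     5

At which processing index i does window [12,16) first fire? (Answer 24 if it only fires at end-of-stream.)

i=0 t=2 v=1: → [2,6),[0,4); WM=−∞
i=1 t=2 v=5: → [2,6),[0,4); WM=−∞
i=2 t=4 v=8: → [4,8),[2,6); WM=1
i=3 t=2 v=3: → [2,6),[0,4); WM=1
i=4 t=8 v=2: → [8,12),[6,10); WM=1
i=5 t=9 v=9: → [8,12),[6,10); WM=6; [0,4) fires=5 [2,6) fires=8
i=6 t=10 v=3: → [10,14),[8,12); WM=6
i=7 t=12 v=1: → [12,16),[10,14); WM=6
i=8 t=12 v=1: → [12,16),[10,14); WM=9; [4,8) fires=8
i=9 t=14 v=3: → [14,18),[12,16); WM=9
i=10 t=16 v=3: → [16,20),[14,18); WM=9
i=11 t=22 v=9: → [22,26),[20,24); WM=19; [6,10) fires=9 [8,12) fires=9 [10,14) fires=3 [12,16) fires=3 [14,18) fires=3
i=12 t=23 v=3: → [22,26),[20,24); WM=19
i=13 t=17 v=3: → [16,20),[14,18); WM=19
i=14 t=23 v=6: → [22,26),[20,24); WM=20; [16,20) fires=3
i=15 t=18 v=8: → [18,22),[16,20); WM=20
i=16 t=18 v=3: → [18,22),[16,20); WM=20
i=17 t=24 v=1: → [24,28),[22,26); WM=21
i=18 t=24 v=9: → [24,28),[22,26); WM=21
i=19 t=26 v=1: → [26,30),[24,28); WM=21
i=20 t=15 v=7: DROP (t<21-4); WM=23; [18,22) fires=8
i=21 t=23 v=7: → [22,26),[20,24); WM=23
i=22 t=24 v=5: → [24,28),[22,26); WM=23
i=23 t=26 v=5: → [26,30),[24,28); WM=23

11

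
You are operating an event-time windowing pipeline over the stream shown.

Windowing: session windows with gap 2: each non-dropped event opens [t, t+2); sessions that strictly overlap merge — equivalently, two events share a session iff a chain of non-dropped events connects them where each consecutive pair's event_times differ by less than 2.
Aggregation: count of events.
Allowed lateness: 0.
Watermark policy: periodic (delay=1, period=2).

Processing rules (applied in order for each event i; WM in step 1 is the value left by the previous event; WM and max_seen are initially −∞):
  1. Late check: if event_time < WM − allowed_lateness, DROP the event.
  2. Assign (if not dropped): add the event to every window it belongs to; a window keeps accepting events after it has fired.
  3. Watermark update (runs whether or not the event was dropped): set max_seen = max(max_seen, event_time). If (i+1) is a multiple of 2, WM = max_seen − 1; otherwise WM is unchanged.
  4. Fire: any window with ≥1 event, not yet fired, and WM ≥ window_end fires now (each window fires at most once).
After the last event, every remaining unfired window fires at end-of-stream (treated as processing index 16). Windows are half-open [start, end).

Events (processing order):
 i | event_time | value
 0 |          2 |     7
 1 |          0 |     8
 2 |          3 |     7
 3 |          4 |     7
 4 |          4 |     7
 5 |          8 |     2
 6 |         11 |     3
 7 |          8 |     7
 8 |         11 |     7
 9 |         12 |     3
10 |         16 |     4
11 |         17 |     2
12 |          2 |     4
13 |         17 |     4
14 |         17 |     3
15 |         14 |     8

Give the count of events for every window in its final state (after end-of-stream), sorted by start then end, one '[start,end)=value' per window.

[0,2)=1 [2,6)=4 [8,10)=2 [11,14)=3 [16,19)=4

i=0 t=2 v=7: → [2,4); WM=−∞
i=1 t=0 v=8: → [0,2); WM=1
i=2 t=3 v=7: → [2,5); WM=1
i=3 t=4 v=7: → [2,6); WM=3
i=4 t=4 v=7: → [2,6); WM=3
i=5 t=8 v=2: → [8,10); WM=7
i=6 t=11 v=3: → [11,13); WM=7
i=7 t=8 v=7: → [8,10); WM=10
i=8 t=11 v=7: → [11,13); WM=10
i=9 t=12 v=3: → [11,14); WM=11
i=10 t=16 v=4: → [16,18); WM=11
i=11 t=17 v=2: → [16,19); WM=16
i=12 t=2 v=4: DROP (t<16-0); WM=16
i=13 t=17 v=4: → [16,19); WM=16
i=14 t=17 v=3: → [16,19); WM=16
i=15 t=14 v=8: DROP (t<16-0); WM=16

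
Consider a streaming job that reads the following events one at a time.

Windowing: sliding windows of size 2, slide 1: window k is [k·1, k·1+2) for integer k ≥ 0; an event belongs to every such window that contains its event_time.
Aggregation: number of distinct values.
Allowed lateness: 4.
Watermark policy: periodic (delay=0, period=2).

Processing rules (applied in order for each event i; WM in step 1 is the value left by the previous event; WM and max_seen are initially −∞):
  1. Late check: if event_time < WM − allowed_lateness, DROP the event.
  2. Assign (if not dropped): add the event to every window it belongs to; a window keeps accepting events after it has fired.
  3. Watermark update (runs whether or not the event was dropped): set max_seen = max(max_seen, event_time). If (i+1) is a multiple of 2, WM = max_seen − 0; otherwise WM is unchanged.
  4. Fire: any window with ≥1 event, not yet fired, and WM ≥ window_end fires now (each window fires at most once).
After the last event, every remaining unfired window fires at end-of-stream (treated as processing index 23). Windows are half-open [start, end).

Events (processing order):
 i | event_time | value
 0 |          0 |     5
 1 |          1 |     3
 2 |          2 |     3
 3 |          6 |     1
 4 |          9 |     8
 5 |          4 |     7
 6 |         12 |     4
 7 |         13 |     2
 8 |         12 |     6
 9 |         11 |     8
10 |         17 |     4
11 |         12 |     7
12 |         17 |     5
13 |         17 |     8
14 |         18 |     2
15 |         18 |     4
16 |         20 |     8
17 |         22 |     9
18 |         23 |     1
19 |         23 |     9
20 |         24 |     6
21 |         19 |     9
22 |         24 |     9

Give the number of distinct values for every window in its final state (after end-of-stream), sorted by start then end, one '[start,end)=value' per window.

[0,2)=2 [1,3)=1 [2,4)=1 [3,5)=1 [4,6)=1 [5,7)=1 [6,8)=1 [8,10)=1 [9,11)=1 [10,12)=1 [11,13)=4 [12,14)=4 [13,15)=1 [16,18)=3 [17,19)=4 [18,20)=3 [19,21)=2 [20,22)=1 [21,23)=1 [22,24)=2 [23,25)=3 [24,26)=2

i=0 t=0 v=5: → [0,2); WM=−∞
i=1 t=1 v=3: → [1,3),[0,2); WM=1
i=2 t=2 v=3: → [2,4),[1,3); WM=1
i=3 t=6 v=1: → [6,8),[5,7); WM=6; [0,2) fires=2 [1,3) fires=1 [2,4) fires=1
i=4 t=9 v=8: → [9,11),[8,10); WM=6
i=5 t=4 v=7: → [4,6),[3,5); WM=9; [3,5) fires=1 [4,6) fires=1 [5,7) fires=1 [6,8) fires=1
i=6 t=12 v=4: → [12,14),[11,13); WM=9
i=7 t=13 v=2: → [13,15),[12,14); WM=13; [8,10) fires=1 [9,11) fires=1 [11,13) fires=1
i=8 t=12 v=6: → [12,14),[11,13); WM=13
i=9 t=11 v=8: → [11,13),[10,12); WM=13; [10,12) fires=1
i=10 t=17 v=4: → [17,19),[16,18); WM=13
i=11 t=12 v=7: → [12,14),[11,13); WM=17; [12,14) fires=4 [13,15) fires=1
i=12 t=17 v=5: → [17,19),[16,18); WM=17
i=13 t=17 v=8: → [17,19),[16,18); WM=17
i=14 t=18 v=2: → [18,20),[17,19); WM=17
i=15 t=18 v=4: → [18,20),[17,19); WM=18; [16,18) fires=3
i=16 t=20 v=8: → [20,22),[19,21); WM=18
i=17 t=22 v=9: → [22,24),[21,23); WM=22; [17,19) fires=4 [18,20) fires=2 [19,21) fires=1 [20,22) fires=1
i=18 t=23 v=1: → [23,25),[22,24); WM=22
i=19 t=23 v=9: → [23,25),[22,24); WM=23; [21,23) fires=1
i=20 t=24 v=6: → [24,26),[23,25); WM=23
i=21 t=19 v=9: → [19,21),[18,20); WM=24; [22,24) fires=2
i=22 t=24 v=9: → [24,26),[23,25); WM=24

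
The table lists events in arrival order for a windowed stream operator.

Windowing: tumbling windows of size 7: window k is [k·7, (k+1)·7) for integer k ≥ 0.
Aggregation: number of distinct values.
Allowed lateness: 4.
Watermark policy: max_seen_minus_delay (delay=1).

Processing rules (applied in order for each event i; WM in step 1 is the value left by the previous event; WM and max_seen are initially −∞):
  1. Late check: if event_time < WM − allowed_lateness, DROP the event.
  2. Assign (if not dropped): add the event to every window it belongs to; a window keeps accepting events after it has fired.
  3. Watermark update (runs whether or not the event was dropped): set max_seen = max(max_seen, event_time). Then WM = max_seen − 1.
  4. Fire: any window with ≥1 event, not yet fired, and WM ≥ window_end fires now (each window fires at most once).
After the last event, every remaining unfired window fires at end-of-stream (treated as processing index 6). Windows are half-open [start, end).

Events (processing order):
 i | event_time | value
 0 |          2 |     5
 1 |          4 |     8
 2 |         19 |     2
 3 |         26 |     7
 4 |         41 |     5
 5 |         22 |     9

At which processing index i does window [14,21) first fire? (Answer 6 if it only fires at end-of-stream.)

i=0 t=2 v=5: → [0,7); WM=1
i=1 t=4 v=8: → [0,7); WM=3
i=2 t=19 v=2: → [14,21); WM=18; [0,7) fires=2
i=3 t=26 v=7: → [21,28); WM=25; [14,21) fires=1
i=4 t=41 v=5: → [35,42); WM=40; [21,28) fires=1
i=5 t=22 v=9: DROP (t<40-4); WM=40

3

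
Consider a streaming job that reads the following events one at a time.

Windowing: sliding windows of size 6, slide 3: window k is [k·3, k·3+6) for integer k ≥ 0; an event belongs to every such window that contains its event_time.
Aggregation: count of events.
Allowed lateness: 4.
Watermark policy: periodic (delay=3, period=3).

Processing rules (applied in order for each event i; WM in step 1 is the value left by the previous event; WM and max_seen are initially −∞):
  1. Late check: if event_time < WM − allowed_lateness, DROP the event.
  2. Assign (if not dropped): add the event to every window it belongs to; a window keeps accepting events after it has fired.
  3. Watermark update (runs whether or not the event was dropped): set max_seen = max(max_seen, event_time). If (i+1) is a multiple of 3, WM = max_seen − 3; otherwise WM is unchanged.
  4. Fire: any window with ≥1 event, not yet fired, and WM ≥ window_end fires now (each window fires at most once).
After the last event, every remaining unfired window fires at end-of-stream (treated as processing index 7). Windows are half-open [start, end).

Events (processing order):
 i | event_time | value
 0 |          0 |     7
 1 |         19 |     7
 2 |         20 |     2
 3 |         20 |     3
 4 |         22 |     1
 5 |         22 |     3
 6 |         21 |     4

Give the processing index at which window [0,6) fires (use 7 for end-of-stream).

i=0 t=0 v=7: → [0,6); WM=−∞
i=1 t=19 v=7: → [18,24),[15,21); WM=−∞
i=2 t=20 v=2: → [18,24),[15,21); WM=17; [0,6) fires=1
i=3 t=20 v=3: → [18,24),[15,21); WM=17
i=4 t=22 v=1: → [21,27),[18,24); WM=17
i=5 t=22 v=3: → [21,27),[18,24); WM=19
i=6 t=21 v=4: → [21,27),[18,24); WM=19

2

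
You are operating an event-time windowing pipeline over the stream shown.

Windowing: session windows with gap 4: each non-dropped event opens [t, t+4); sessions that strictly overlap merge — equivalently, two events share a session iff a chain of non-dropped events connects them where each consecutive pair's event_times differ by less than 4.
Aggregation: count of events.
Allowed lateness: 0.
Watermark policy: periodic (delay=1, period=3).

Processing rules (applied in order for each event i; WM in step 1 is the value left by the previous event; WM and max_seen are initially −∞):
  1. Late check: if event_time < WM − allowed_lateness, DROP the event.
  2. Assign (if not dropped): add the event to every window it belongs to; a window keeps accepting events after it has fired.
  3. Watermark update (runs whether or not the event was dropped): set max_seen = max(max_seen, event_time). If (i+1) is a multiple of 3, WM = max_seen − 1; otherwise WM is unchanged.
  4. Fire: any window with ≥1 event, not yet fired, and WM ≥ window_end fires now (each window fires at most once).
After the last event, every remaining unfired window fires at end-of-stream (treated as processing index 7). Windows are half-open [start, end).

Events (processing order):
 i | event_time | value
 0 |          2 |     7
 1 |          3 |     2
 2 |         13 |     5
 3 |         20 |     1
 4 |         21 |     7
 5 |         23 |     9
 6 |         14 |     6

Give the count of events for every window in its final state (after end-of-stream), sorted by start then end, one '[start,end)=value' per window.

[2,7)=2 [13,17)=1 [20,27)=3

i=0 t=2 v=7: → [2,6); WM=−∞
i=1 t=3 v=2: → [2,7); WM=−∞
i=2 t=13 v=5: → [13,17); WM=12
i=3 t=20 v=1: → [20,24); WM=12
i=4 t=21 v=7: → [20,25); WM=12
i=5 t=23 v=9: → [20,27); WM=22
i=6 t=14 v=6: DROP (t<22-0); WM=22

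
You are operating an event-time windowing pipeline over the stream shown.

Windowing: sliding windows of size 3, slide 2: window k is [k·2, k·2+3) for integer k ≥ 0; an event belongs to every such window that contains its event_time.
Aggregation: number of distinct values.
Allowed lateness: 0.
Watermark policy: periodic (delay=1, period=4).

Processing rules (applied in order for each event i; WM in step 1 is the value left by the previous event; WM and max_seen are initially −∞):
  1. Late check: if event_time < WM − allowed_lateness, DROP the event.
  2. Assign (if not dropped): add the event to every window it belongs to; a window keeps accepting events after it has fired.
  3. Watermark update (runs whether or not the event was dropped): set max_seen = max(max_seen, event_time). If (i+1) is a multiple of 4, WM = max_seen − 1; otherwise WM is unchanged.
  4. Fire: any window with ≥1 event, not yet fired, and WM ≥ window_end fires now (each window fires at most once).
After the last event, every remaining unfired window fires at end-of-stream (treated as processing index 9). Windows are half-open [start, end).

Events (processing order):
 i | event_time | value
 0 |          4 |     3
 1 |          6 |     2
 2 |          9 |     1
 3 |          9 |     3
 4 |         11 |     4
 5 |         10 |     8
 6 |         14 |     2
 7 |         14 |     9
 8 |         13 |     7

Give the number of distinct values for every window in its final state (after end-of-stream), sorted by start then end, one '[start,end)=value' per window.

[2,5)=1 [4,7)=2 [6,9)=1 [8,11)=3 [10,13)=2 [12,15)=3 [14,17)=2

i=0 t=4 v=3: → [4,7),[2,5); WM=−∞
i=1 t=6 v=2: → [6,9),[4,7); WM=−∞
i=2 t=9 v=1: → [8,11); WM=−∞
i=3 t=9 v=3: → [8,11); WM=8; [2,5) fires=1 [4,7) fires=2
i=4 t=11 v=4: → [10,13); WM=8
i=5 t=10 v=8: → [10,13),[8,11); WM=8
i=6 t=14 v=2: → [14,17),[12,15); WM=8
i=7 t=14 v=9: → [14,17),[12,15); WM=13; [6,9) fires=1 [8,11) fires=3 [10,13) fires=2
i=8 t=13 v=7: → [12,15); WM=13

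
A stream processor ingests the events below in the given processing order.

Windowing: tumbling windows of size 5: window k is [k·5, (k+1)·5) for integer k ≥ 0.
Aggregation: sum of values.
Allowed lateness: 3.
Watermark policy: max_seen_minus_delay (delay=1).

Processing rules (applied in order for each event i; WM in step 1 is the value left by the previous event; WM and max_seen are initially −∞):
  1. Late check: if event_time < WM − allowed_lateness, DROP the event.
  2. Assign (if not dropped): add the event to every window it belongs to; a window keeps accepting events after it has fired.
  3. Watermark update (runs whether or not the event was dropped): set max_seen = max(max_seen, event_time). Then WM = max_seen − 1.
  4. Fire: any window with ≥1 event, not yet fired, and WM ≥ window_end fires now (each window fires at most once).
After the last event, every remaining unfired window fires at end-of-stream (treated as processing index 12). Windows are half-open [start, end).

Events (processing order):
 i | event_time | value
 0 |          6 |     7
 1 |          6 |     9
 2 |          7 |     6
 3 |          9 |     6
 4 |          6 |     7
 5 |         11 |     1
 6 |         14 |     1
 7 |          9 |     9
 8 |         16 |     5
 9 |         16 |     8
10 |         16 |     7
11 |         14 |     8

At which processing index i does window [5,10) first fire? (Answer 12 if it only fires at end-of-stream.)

5

i=0 t=6 v=7: → [5,10); WM=5
i=1 t=6 v=9: → [5,10); WM=5
i=2 t=7 v=6: → [5,10); WM=6
i=3 t=9 v=6: → [5,10); WM=8
i=4 t=6 v=7: → [5,10); WM=8
i=5 t=11 v=1: → [10,15); WM=10; [5,10) fires=35
i=6 t=14 v=1: → [10,15); WM=13
i=7 t=9 v=9: DROP (t<13-3); WM=13
i=8 t=16 v=5: → [15,20); WM=15; [10,15) fires=2
i=9 t=16 v=8: → [15,20); WM=15
i=10 t=16 v=7: → [15,20); WM=15
i=11 t=14 v=8: → [10,15); WM=15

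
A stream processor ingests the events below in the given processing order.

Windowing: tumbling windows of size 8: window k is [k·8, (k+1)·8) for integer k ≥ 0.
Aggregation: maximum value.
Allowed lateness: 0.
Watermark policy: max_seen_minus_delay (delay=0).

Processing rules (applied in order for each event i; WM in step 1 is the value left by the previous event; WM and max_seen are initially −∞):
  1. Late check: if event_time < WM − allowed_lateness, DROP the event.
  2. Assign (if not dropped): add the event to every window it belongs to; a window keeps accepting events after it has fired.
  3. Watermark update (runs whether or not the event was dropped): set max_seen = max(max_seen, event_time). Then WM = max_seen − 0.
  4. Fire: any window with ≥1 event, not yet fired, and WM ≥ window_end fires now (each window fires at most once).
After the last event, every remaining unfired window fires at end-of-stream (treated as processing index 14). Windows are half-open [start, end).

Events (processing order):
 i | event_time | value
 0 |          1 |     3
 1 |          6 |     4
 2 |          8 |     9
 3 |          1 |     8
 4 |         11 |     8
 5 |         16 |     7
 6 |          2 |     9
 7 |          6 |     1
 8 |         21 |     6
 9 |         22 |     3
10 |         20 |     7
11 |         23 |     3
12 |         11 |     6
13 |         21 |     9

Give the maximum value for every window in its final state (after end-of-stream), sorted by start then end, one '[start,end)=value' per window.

i=0 t=1 v=3: → [0,8); WM=1
i=1 t=6 v=4: → [0,8); WM=6
i=2 t=8 v=9: → [8,16); WM=8; [0,8) fires=4
i=3 t=1 v=8: DROP (t<8-0); WM=8
i=4 t=11 v=8: → [8,16); WM=11
i=5 t=16 v=7: → [16,24); WM=16; [8,16) fires=9
i=6 t=2 v=9: DROP (t<16-0); WM=16
i=7 t=6 v=1: DROP (t<16-0); WM=16
i=8 t=21 v=6: → [16,24); WM=21
i=9 t=22 v=3: → [16,24); WM=22
i=10 t=20 v=7: DROP (t<22-0); WM=22
i=11 t=23 v=3: → [16,24); WM=23
i=12 t=11 v=6: DROP (t<23-0); WM=23
i=13 t=21 v=9: DROP (t<23-0); WM=23

[0,8)=4 [8,16)=9 [16,24)=7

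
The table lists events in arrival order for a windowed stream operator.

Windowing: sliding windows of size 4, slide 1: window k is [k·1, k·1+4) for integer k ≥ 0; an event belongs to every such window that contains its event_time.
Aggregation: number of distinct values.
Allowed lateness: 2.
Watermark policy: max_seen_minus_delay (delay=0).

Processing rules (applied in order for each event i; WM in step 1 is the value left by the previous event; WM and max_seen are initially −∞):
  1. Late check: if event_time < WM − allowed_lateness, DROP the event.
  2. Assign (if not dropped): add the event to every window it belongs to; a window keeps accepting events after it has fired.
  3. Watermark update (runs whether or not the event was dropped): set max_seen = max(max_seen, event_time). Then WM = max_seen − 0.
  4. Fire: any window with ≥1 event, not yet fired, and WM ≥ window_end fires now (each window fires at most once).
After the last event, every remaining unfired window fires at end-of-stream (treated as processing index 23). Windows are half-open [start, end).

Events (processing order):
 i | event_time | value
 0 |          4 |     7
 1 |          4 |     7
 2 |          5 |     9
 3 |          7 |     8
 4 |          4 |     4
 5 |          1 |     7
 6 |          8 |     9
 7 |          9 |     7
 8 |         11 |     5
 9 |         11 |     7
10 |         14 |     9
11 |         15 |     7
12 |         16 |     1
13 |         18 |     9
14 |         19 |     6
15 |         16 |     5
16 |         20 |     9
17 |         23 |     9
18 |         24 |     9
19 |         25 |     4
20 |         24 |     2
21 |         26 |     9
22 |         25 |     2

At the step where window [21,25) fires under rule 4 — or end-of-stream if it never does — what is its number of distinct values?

i=0 t=4 v=7: → [4,8),[3,7),[2,6),[1,5); WM=4
i=1 t=4 v=7: → [4,8),[3,7),[2,6),[1,5); WM=4
i=2 t=5 v=9: → [5,9),[4,8),[3,7),[2,6); WM=5; [1,5) fires=1
i=3 t=7 v=8: → [7,11),[6,10),[5,9),[4,8); WM=7; [2,6) fires=2 [3,7) fires=2
i=4 t=4 v=4: DROP (t<7-2); WM=7
i=5 t=1 v=7: DROP (t<7-2); WM=7
i=6 t=8 v=9: → [8,12),[7,11),[6,10),[5,9); WM=8; [4,8) fires=3
i=7 t=9 v=7: → [9,13),[8,12),[7,11),[6,10); WM=9; [5,9) fires=2
i=8 t=11 v=5: → [11,15),[10,14),[9,13),[8,12); WM=11; [6,10) fires=3 [7,11) fires=3
i=9 t=11 v=7: → [11,15),[10,14),[9,13),[8,12); WM=11
i=10 t=14 v=9: → [14,18),[13,17),[12,16),[11,15); WM=14; [8,12) fires=3 [9,13) fires=2 [10,14) fires=2
i=11 t=15 v=7: → [15,19),[14,18),[13,17),[12,16); WM=15; [11,15) fires=3
i=12 t=16 v=1: → [16,20),[15,19),[14,18),[13,17); WM=16; [12,16) fires=2
i=13 t=18 v=9: → [18,22),[17,21),[16,20),[15,19); WM=18; [13,17) fires=3 [14,18) fires=3
i=14 t=19 v=6: → [19,23),[18,22),[17,21),[16,20); WM=19; [15,19) fires=3
i=15 t=16 v=5: DROP (t<19-2); WM=19
i=16 t=20 v=9: → [20,24),[19,23),[18,22),[17,21); WM=20; [16,20) fires=3
i=17 t=23 v=9: → [23,27),[22,26),[21,25),[20,24); WM=23; [17,21) fires=2 [18,22) fires=2 [19,23) fires=2
i=18 t=24 v=9: → [24,28),[23,27),[22,26),[21,25); WM=24; [20,24) fires=1
i=19 t=25 v=4: → [25,29),[24,28),[23,27),[22,26); WM=25; [21,25) fires=1
i=20 t=24 v=2: → [24,28),[23,27),[22,26),[21,25); WM=25
i=21 t=26 v=9: → [26,30),[25,29),[24,28),[23,27); WM=26; [22,26) fires=3
i=22 t=25 v=2: → [25,29),[24,28),[23,27),[22,26); WM=26

1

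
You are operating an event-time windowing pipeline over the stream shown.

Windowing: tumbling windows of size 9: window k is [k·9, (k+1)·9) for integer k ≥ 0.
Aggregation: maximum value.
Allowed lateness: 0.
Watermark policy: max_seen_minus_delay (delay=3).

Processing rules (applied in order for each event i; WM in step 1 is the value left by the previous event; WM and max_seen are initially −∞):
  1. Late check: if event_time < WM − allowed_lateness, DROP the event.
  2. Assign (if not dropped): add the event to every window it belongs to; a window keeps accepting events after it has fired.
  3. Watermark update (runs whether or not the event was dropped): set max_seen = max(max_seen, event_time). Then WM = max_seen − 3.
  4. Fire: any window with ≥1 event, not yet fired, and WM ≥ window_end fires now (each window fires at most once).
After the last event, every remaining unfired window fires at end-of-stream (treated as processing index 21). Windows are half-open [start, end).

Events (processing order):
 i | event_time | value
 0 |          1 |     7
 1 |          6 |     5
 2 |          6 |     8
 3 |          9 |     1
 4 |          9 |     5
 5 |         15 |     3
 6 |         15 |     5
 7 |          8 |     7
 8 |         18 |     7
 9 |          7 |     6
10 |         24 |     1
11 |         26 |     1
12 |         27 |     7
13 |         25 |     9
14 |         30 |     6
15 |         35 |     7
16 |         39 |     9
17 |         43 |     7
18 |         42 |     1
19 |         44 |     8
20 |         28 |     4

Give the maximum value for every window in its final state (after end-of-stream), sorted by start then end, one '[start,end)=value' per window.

[0,9)=8 [9,18)=5 [18,27)=9 [27,36)=7 [36,45)=9

i=0 t=1 v=7: → [0,9); WM=-2
i=1 t=6 v=5: → [0,9); WM=3
i=2 t=6 v=8: → [0,9); WM=3
i=3 t=9 v=1: → [9,18); WM=6
i=4 t=9 v=5: → [9,18); WM=6
i=5 t=15 v=3: → [9,18); WM=12; [0,9) fires=8
i=6 t=15 v=5: → [9,18); WM=12
i=7 t=8 v=7: DROP (t<12-0); WM=12
i=8 t=18 v=7: → [18,27); WM=15
i=9 t=7 v=6: DROP (t<15-0); WM=15
i=10 t=24 v=1: → [18,27); WM=21; [9,18) fires=5
i=11 t=26 v=1: → [18,27); WM=23
i=12 t=27 v=7: → [27,36); WM=24
i=13 t=25 v=9: → [18,27); WM=24
i=14 t=30 v=6: → [27,36); WM=27; [18,27) fires=9
i=15 t=35 v=7: → [27,36); WM=32
i=16 t=39 v=9: → [36,45); WM=36; [27,36) fires=7
i=17 t=43 v=7: → [36,45); WM=40
i=18 t=42 v=1: → [36,45); WM=40
i=19 t=44 v=8: → [36,45); WM=41
i=20 t=28 v=4: DROP (t<41-0); WM=41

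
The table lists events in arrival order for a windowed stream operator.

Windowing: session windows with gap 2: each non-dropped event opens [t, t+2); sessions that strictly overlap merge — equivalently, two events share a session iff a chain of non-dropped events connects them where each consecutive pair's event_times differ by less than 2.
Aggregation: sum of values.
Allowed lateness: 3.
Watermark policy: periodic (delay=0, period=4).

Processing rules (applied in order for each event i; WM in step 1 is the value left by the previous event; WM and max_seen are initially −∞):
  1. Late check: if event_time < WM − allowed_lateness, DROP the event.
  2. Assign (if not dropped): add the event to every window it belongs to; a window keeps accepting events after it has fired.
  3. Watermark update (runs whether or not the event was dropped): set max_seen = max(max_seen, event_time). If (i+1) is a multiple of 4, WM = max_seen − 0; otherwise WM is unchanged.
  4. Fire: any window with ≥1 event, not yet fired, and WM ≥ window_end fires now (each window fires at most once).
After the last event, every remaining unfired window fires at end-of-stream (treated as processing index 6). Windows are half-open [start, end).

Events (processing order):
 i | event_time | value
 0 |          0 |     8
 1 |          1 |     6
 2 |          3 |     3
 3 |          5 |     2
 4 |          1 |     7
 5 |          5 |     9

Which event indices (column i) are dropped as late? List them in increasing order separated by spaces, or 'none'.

i=0 t=0 v=8: → [0,2); WM=−∞
i=1 t=1 v=6: → [0,3); WM=−∞
i=2 t=3 v=3: → [3,5); WM=−∞
i=3 t=5 v=2: → [5,7); WM=5
i=4 t=1 v=7: DROP (t<5-3); WM=5
i=5 t=5 v=9: → [5,7); WM=5

4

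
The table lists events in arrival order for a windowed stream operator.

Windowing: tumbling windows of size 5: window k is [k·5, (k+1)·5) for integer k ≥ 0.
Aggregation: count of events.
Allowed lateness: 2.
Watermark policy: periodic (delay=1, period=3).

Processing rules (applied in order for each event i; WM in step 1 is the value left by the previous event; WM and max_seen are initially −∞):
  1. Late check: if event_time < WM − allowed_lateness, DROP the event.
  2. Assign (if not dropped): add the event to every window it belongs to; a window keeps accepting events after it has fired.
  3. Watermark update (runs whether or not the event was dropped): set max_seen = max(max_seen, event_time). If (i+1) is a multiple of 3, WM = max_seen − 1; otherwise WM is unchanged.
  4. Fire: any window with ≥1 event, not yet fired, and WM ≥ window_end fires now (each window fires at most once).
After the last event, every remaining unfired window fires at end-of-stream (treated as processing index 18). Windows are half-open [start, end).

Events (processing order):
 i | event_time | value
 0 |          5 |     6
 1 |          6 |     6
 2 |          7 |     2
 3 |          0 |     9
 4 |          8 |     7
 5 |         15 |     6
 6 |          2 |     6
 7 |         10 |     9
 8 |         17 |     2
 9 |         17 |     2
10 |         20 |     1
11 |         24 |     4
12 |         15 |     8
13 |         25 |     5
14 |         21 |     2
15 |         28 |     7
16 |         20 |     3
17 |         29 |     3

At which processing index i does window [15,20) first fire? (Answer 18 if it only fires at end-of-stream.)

11

i=0 t=5 v=6: → [5,10); WM=−∞
i=1 t=6 v=6: → [5,10); WM=−∞
i=2 t=7 v=2: → [5,10); WM=6
i=3 t=0 v=9: DROP (t<6-2); WM=6
i=4 t=8 v=7: → [5,10); WM=6
i=5 t=15 v=6: → [15,20); WM=14; [5,10) fires=4
i=6 t=2 v=6: DROP (t<14-2); WM=14
i=7 t=10 v=9: DROP (t<14-2); WM=14
i=8 t=17 v=2: → [15,20); WM=16
i=9 t=17 v=2: → [15,20); WM=16
i=10 t=20 v=1: → [20,25); WM=16
i=11 t=24 v=4: → [20,25); WM=23; [15,20) fires=3
i=12 t=15 v=8: DROP (t<23-2); WM=23
i=13 t=25 v=5: → [25,30); WM=23
i=14 t=21 v=2: → [20,25); WM=24
i=15 t=28 v=7: → [25,30); WM=24
i=16 t=20 v=3: DROP (t<24-2); WM=24
i=17 t=29 v=3: → [25,30); WM=28; [20,25) fires=3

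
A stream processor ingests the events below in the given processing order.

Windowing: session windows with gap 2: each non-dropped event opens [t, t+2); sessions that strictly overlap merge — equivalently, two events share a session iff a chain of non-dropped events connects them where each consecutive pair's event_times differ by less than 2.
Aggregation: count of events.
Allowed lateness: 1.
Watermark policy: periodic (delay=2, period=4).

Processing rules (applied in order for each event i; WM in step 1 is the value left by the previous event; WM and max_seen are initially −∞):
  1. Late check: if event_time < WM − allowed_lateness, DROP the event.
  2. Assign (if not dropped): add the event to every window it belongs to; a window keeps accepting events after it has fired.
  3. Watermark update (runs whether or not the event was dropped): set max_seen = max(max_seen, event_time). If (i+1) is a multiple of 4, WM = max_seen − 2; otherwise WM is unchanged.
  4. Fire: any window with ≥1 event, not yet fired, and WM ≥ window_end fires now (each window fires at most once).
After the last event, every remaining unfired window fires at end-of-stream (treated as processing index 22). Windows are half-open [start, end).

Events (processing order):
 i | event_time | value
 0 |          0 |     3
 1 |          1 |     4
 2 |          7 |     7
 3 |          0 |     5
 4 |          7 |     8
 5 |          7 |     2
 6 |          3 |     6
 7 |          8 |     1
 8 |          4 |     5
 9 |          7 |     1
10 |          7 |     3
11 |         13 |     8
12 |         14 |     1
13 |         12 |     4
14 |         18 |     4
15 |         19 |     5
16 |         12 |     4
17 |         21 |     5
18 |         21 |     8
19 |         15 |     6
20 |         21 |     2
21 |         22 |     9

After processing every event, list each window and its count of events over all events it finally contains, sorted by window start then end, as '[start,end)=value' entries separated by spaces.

[0,3)=3 [7,10)=6 [12,16)=3 [18,21)=2 [21,24)=4

i=0 t=0 v=3: → [0,2); WM=−∞
i=1 t=1 v=4: → [0,3); WM=−∞
i=2 t=7 v=7: → [7,9); WM=−∞
i=3 t=0 v=5: → [0,3); WM=5
i=4 t=7 v=8: → [7,9); WM=5
i=5 t=7 v=2: → [7,9); WM=5
i=6 t=3 v=6: DROP (t<5-1); WM=5
i=7 t=8 v=1: → [7,10); WM=6
i=8 t=4 v=5: DROP (t<6-1); WM=6
i=9 t=7 v=1: → [7,10); WM=6
i=10 t=7 v=3: → [7,10); WM=6
i=11 t=13 v=8: → [13,15); WM=11
i=12 t=14 v=1: → [13,16); WM=11
i=13 t=12 v=4: → [12,16); WM=11
i=14 t=18 v=4: → [18,20); WM=11
i=15 t=19 v=5: → [18,21); WM=17
i=16 t=12 v=4: DROP (t<17-1); WM=17
i=17 t=21 v=5: → [21,23); WM=17
i=18 t=21 v=8: → [21,23); WM=17
i=19 t=15 v=6: DROP (t<17-1); WM=19
i=20 t=21 v=2: → [21,23); WM=19
i=21 t=22 v=9: → [21,24); WM=19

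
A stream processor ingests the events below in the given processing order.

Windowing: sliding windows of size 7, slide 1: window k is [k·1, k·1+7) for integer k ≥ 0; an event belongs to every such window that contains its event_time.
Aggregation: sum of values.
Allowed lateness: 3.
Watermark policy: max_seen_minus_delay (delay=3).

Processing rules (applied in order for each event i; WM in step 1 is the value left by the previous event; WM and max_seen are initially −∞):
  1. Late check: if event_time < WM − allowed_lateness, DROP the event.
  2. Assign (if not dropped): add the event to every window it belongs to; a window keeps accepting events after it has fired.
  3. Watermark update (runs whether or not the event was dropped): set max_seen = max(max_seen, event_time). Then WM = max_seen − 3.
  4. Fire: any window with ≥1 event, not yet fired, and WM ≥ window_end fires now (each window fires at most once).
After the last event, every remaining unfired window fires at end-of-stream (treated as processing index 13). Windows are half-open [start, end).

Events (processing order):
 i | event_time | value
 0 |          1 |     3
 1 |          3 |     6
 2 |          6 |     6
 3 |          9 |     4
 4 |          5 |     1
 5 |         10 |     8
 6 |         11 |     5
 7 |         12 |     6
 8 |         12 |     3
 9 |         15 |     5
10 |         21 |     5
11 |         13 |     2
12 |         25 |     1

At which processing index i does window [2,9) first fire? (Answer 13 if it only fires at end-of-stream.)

i=0 t=1 v=3: → [1,8),[0,7); WM=-2
i=1 t=3 v=6: → [3,10),[2,9),[1,8),[0,7); WM=0
i=2 t=6 v=6: → [6,13),[5,12),[4,11),[3,10),[2,9),[1,8),[0,7); WM=3
i=3 t=9 v=4: → [9,16),[8,15),[7,14),[6,13),[5,12),[4,11),[3,10); WM=6
i=4 t=5 v=1: → [5,12),[4,11),[3,10),[2,9),[1,8),[0,7); WM=6
i=5 t=10 v=8: → [10,17),[9,16),[8,15),[7,14),[6,13),[5,12),[4,11); WM=7; [0,7) fires=16
i=6 t=11 v=5: → [11,18),[10,17),[9,16),[8,15),[7,14),[6,13),[5,12); WM=8; [1,8) fires=16
i=7 t=12 v=6: → [12,19),[11,18),[10,17),[9,16),[8,15),[7,14),[6,13); WM=9; [2,9) fires=13
i=8 t=12 v=3: → [12,19),[11,18),[10,17),[9,16),[8,15),[7,14),[6,13); WM=9
i=9 t=15 v=5: → [15,22),[14,21),[13,20),[12,19),[11,18),[10,17),[9,16); WM=12; [3,10) fires=17 [4,11) fires=19 [5,12) fires=24
i=10 t=21 v=5: → [21,28),[20,27),[19,26),[18,25),[17,24),[16,23),[15,22); WM=18; [6,13) fires=32 [7,14) fires=26 [8,15) fires=26 [9,16) fires=31 [10,17) fires=27 [11,18) fires=19
i=11 t=13 v=2: DROP (t<18-3); WM=18
i=12 t=25 v=1: → [25,32),[24,31),[23,30),[22,29),[21,28),[20,27),[19,26); WM=22; [12,19) fires=14 [13,20) fires=5 [14,21) fires=5 [15,22) fires=10

7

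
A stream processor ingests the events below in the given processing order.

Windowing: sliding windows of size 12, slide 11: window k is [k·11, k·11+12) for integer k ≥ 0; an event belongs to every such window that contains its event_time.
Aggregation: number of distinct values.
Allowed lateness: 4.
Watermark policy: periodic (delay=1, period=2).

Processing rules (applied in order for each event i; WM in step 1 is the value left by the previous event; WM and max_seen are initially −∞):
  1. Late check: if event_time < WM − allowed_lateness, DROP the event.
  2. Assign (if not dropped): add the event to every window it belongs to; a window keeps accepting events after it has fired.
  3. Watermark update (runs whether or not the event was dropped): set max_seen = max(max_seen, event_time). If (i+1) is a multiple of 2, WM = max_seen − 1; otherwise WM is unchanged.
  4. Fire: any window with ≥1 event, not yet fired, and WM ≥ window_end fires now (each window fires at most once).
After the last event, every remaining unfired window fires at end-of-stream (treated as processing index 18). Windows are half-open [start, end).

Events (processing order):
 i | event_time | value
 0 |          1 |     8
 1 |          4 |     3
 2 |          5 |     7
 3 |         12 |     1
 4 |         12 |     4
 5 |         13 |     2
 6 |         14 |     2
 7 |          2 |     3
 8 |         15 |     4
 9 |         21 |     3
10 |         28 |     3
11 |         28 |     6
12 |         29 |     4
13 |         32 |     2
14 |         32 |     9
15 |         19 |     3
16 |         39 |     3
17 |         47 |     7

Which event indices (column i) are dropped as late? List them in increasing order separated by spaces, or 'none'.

i=0 t=1 v=8: → [0,12); WM=−∞
i=1 t=4 v=3: → [0,12); WM=3
i=2 t=5 v=7: → [0,12); WM=3
i=3 t=12 v=1: → [11,23); WM=11
i=4 t=12 v=4: → [11,23); WM=11
i=5 t=13 v=2: → [11,23); WM=12; [0,12) fires=3
i=6 t=14 v=2: → [11,23); WM=12
i=7 t=2 v=3: DROP (t<12-4); WM=13
i=8 t=15 v=4: → [11,23); WM=13
i=9 t=21 v=3: → [11,23); WM=20
i=10 t=28 v=3: → [22,34); WM=20
i=11 t=28 v=6: → [22,34); WM=27; [11,23) fires=4
i=12 t=29 v=4: → [22,34); WM=27
i=13 t=32 v=2: → [22,34); WM=31
i=14 t=32 v=9: → [22,34); WM=31
i=15 t=19 v=3: DROP (t<31-4); WM=31
i=16 t=39 v=3: → [33,45); WM=31
i=17 t=47 v=7: → [44,56); WM=46; [22,34) fires=5 [33,45) fires=1

7 15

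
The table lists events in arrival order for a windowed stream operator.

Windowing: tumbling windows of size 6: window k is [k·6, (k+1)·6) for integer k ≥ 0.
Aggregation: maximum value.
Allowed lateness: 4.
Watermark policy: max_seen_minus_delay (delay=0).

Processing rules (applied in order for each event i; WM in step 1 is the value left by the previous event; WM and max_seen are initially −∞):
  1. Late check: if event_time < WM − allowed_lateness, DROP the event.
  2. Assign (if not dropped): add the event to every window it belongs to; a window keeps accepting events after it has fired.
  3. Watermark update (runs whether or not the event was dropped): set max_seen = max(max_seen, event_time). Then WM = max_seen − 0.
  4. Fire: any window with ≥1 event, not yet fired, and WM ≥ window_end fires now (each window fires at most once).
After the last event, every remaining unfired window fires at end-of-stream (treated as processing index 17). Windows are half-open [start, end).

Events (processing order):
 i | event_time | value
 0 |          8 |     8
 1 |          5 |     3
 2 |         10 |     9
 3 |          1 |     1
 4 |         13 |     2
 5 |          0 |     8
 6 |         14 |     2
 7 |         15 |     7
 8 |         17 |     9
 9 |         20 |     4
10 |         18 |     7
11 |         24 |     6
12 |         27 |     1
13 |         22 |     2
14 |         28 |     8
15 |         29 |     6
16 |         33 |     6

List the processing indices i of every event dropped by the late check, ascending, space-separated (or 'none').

3 5 13

i=0 t=8 v=8: → [6,12); WM=8
i=1 t=5 v=3: → [0,6); WM=8; [0,6) fires=3
i=2 t=10 v=9: → [6,12); WM=10
i=3 t=1 v=1: DROP (t<10-4); WM=10
i=4 t=13 v=2: → [12,18); WM=13; [6,12) fires=9
i=5 t=0 v=8: DROP (t<13-4); WM=13
i=6 t=14 v=2: → [12,18); WM=14
i=7 t=15 v=7: → [12,18); WM=15
i=8 t=17 v=9: → [12,18); WM=17
i=9 t=20 v=4: → [18,24); WM=20; [12,18) fires=9
i=10 t=18 v=7: → [18,24); WM=20
i=11 t=24 v=6: → [24,30); WM=24; [18,24) fires=7
i=12 t=27 v=1: → [24,30); WM=27
i=13 t=22 v=2: DROP (t<27-4); WM=27
i=14 t=28 v=8: → [24,30); WM=28
i=15 t=29 v=6: → [24,30); WM=29
i=16 t=33 v=6: → [30,36); WM=33; [24,30) fires=8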